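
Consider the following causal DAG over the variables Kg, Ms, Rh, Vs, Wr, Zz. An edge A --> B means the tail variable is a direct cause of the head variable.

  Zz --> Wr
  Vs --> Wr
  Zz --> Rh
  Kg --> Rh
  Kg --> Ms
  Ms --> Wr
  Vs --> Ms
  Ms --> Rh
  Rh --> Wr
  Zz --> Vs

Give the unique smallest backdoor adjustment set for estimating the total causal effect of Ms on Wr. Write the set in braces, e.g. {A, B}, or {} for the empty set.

{Kg, Vs}

Variables eligible for adjustment (non-descendants of Ms, excluding Ms and Wr): {Kg, Vs, Zz}.
Backdoor paths from Ms to Wr:
  P1: Ms <- Kg -> Rh <- Zz -> Vs -> Wr
  P2: Ms <- Kg -> Rh <- Zz -> Wr
  P3: Ms <- Kg -> Rh -> Wr
  P4: Ms <- Vs <- Zz -> Rh -> Wr
  P5: Ms <- Vs <- Zz -> Wr
  P6: Ms <- Vs -> Wr
The empty set is not sufficient: P3 (Ms <- Kg -> Rh -> Wr) has no collider blocking it and no conditioned non-collider, so it is open.
Try {Kg, Vs}:
  P1: blocked at fork node Kg ∈ conditioning set.
  P2: blocked at fork node Kg ∈ conditioning set.
  P3: blocked at fork node Kg ∈ conditioning set.
  P4: blocked at chain node Vs ∈ conditioning set.
  P5: blocked at chain node Vs ∈ conditioning set.
  P6: blocked at fork node Vs ∈ conditioning set.
{Kg, Vs} contains no descendant of Ms and blocks every backdoor path.
Every element of {Kg, Vs} is needed (dropping Kg leaves P3 open; dropping Vs leaves P4 open), so no proper subset is valid.
Among all size-2 subsets of the eligible variables, only {Kg, Vs} blocks every backdoor path, so it is the unique smallest valid adjustment set.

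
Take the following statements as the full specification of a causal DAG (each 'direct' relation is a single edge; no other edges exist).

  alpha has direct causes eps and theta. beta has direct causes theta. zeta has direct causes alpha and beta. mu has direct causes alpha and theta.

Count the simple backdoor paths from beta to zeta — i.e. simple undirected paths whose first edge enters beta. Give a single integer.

2

A backdoor path from beta to zeta is any simple undirected path whose first edge points into beta (i.e. leaves beta via a parent).
Parents of beta: {theta}.
Enumerating:
  P1: beta <- theta -> alpha -> zeta
  P2: beta <- theta -> mu <- alpha -> zeta
That exhausts the simple backdoor paths. Count: 2.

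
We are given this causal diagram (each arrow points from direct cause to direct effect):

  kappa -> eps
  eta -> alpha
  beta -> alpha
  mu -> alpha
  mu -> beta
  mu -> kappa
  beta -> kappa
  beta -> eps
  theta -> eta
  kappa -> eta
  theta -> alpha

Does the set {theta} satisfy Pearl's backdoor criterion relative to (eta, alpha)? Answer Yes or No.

No

Backdoor paths from eta to alpha (paths whose first edge points into eta):
  P1: eta <- theta -> alpha
  P2: eta <- kappa <- mu -> beta -> alpha
  P3: eta <- kappa <- mu -> alpha
  P4: eta <- kappa <- beta <- mu -> alpha
  P5: eta <- kappa <- beta -> alpha
  P6: eta <- kappa -> eps <- beta <- mu -> alpha
  P7: eta <- kappa -> eps <- beta -> alpha
Condition 1 (no descendant of eta in the set): holds — descendants of eta are {alpha}; none are in {theta}.
Condition 2 (every backdoor path blocked by {theta}):
  P1: blocked at fork node theta ∈ conditioning set.
  P2: open — no interior node is in the conditioning set.
  P3: open — no interior node is in the conditioning set.
  P4: open — no interior node is in the conditioning set.
  P5: open — no interior node is in the conditioning set.
  P6: blocked at collider eps (neither it nor any descendant is in the conditioning set).
  P7: blocked at collider eps (neither it nor any descendant is in the conditioning set).
{theta} does not satisfy the backdoor criterion.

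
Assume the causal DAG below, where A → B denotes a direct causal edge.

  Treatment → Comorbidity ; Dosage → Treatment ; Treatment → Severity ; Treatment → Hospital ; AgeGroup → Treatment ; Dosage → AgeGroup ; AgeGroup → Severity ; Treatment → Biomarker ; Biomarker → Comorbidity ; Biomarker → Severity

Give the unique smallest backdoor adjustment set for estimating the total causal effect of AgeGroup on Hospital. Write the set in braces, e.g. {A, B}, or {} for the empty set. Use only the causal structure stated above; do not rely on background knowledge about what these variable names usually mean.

{Dosage}

Variables eligible for adjustment (non-descendants of AgeGroup, excluding AgeGroup and Hospital): {Dosage}.
Backdoor paths from AgeGroup to Hospital:
  P1: AgeGroup <- Dosage -> Treatment -> Hospital
The empty set is not sufficient: P1 (AgeGroup <- Dosage -> Treatment -> Hospital) has no collider blocking it and no conditioned non-collider, so it is open.
Try {Dosage}:
  P1: blocked at fork node Dosage ∈ conditioning set.
{Dosage} contains no descendant of AgeGroup and blocks every backdoor path.
{Dosage} is the unique smallest valid adjustment set.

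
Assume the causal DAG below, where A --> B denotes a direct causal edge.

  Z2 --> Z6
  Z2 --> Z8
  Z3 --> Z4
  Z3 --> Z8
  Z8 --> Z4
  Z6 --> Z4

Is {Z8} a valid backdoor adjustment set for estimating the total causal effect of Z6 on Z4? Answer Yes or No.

Backdoor paths from Z6 to Z4 (paths whose first edge points into Z6):
  P1: Z6 <- Z2 -> Z8 <- Z3 -> Z4
  P2: Z6 <- Z2 -> Z8 -> Z4
Condition 1 (no descendant of Z6 in the set): holds — descendants of Z6 are {Z4}; none are in {Z8}.
Condition 2 (every backdoor path blocked by {Z8}):
  P1: open — collider(s) Z8 are conditioned on (or have a conditioned descendant) and no non-collider on the path is in the set.
  P2: blocked at chain node Z8 ∈ conditioning set.
{Z8} does not satisfy the backdoor criterion.

No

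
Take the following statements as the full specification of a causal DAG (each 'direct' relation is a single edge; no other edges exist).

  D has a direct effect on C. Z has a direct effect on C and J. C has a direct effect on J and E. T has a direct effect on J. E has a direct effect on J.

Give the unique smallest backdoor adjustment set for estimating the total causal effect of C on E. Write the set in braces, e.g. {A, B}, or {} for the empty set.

Variables eligible for adjustment (non-descendants of C, excluding C and E): {D, T, Z}.
Backdoor paths from C to E:
  P1: C <- Z -> J <- E
Each backdoor path contains an unconditioned collider, so every path is already blocked with the empty conditioning set:
  P1: blocked at collider J (neither it nor any descendant is in the conditioning set).
The empty set is therefore the unique smallest valid set.

{}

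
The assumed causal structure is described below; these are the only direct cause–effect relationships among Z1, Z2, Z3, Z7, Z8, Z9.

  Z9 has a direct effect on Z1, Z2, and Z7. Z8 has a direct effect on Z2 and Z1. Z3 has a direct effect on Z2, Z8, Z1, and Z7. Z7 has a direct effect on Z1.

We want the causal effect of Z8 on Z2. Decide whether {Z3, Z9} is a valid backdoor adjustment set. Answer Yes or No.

Yes

Backdoor paths from Z8 to Z2 (paths whose first edge points into Z8):
  P1: Z8 <- Z3 -> Z7 <- Z9 -> Z2
  P2: Z8 <- Z3 -> Z7 -> Z1 <- Z9 -> Z2
  P3: Z8 <- Z3 -> Z1 <- Z9 -> Z2
  P4: Z8 <- Z3 -> Z1 <- Z7 <- Z9 -> Z2
  P5: Z8 <- Z3 -> Z2
Condition 1 (no descendant of Z8 in the set): holds — descendants of Z8 are {Z1, Z2}; none are in {Z3, Z9}.
Condition 2 (every backdoor path blocked by {Z3, Z9}):
  P1: blocked at fork node Z3 ∈ conditioning set.
  P2: blocked at fork node Z3 ∈ conditioning set.
  P3: blocked at fork node Z3 ∈ conditioning set.
  P4: blocked at fork node Z3 ∈ conditioning set.
  P5: blocked at fork node Z3 ∈ conditioning set.
{Z3, Z9} satisfies the backdoor criterion.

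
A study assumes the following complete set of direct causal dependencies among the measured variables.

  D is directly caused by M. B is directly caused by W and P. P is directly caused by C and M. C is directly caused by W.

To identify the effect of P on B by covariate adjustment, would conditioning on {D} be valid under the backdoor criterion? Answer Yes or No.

No

Backdoor paths from P to B (paths whose first edge points into P):
  P1: P <- C <- W -> B
Condition 1 (no descendant of P in the set): holds — descendants of P are {B}; none are in {D}.
Condition 2 (every backdoor path blocked by {D}):
  P1: open — no interior node is in the conditioning set.
{D} does not satisfy the backdoor criterion.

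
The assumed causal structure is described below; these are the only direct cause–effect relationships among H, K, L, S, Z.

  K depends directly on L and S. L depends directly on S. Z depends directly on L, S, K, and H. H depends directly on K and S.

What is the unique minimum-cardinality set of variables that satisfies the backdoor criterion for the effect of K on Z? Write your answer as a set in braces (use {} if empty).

{L, S}

Variables eligible for adjustment (non-descendants of K, excluding K and Z): {L, S}.
Backdoor paths from K to Z:
  P1: K <- S -> L -> Z
  P2: K <- S -> H -> Z
  P3: K <- S -> Z
  P4: K <- L <- S -> H -> Z
  P5: K <- L <- S -> Z
  P6: K <- L -> Z
The empty set is not sufficient: P1 (K <- S -> L -> Z) has no collider blocking it and no conditioned non-collider, so it is open.
Try {L, S}:
  P1: blocked at fork node S ∈ conditioning set.
  P2: blocked at fork node S ∈ conditioning set.
  P3: blocked at fork node S ∈ conditioning set.
  P4: blocked at chain node L ∈ conditioning set.
  P5: blocked at chain node L ∈ conditioning set.
  P6: blocked at fork node L ∈ conditioning set.
{L, S} contains no descendant of K and blocks every backdoor path.
Every element of {L, S} is needed (dropping L leaves P6 open; dropping S leaves P2 open), so no proper subset is valid.
Among all size-2 subsets of the eligible variables, only {L, S} blocks every backdoor path, so it is the unique smallest valid adjustment set.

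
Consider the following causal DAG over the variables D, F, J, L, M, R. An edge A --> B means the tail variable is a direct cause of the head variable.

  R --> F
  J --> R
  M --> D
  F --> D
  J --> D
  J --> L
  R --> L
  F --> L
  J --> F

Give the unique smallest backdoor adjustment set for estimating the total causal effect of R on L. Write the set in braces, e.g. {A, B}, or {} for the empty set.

Variables eligible for adjustment (non-descendants of R, excluding R and L): {J, M}.
Backdoor paths from R to L:
  P1: R <- J -> F -> L
  P2: R <- J -> D <- F -> L
  P3: R <- J -> L
The empty set is not sufficient: P1 (R <- J -> F -> L) has no collider blocking it and no conditioned non-collider, so it is open.
Try {J}:
  P1: blocked at fork node J ∈ conditioning set.
  P2: blocked at fork node J ∈ conditioning set.
  P3: blocked at fork node J ∈ conditioning set.
{J} contains no descendant of R and blocks every backdoor path.
No other singleton works — e.g. {M} leaves P1 open — so {J} is the unique smallest valid adjustment set.

{J}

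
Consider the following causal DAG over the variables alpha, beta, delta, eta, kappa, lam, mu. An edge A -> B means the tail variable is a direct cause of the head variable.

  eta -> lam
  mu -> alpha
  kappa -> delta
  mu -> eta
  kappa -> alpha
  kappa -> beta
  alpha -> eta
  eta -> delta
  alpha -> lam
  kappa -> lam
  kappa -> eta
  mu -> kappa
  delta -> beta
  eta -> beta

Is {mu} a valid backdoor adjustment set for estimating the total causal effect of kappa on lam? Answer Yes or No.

Backdoor paths from kappa to lam (paths whose first edge points into kappa):
  P1: kappa <- mu -> alpha -> eta -> lam
  P2: kappa <- mu -> alpha -> lam
  P3: kappa <- mu -> eta <- alpha -> lam
  P4: kappa <- mu -> eta -> lam
Condition 1 (no descendant of kappa in the set): holds — descendants of kappa are {alpha, beta, delta, eta, lam}; none are in {mu}.
Condition 2 (every backdoor path blocked by {mu}):
  P1: blocked at fork node mu ∈ conditioning set.
  P2: blocked at fork node mu ∈ conditioning set.
  P3: blocked at fork node mu ∈ conditioning set.
  P4: blocked at fork node mu ∈ conditioning set.
{mu} satisfies the backdoor criterion.

Yes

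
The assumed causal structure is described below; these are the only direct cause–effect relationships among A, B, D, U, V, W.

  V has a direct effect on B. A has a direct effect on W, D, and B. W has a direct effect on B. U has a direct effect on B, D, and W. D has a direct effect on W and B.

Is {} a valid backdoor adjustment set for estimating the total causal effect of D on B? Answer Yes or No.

Backdoor paths from D to B (paths whose first edge points into D):
  P1: D <- U -> W <- A -> B
  P2: D <- U -> W -> B
  P3: D <- U -> B
  P4: D <- A -> W <- U -> B
  P5: D <- A -> W -> B
  P6: D <- A -> B
Condition 1 (no descendant of D in the set): holds — descendants of D are {B, W}; none are in {}.
Condition 2 (every backdoor path blocked by {}):
  P1: blocked at collider W (neither it nor any descendant is in the conditioning set).
  P2: open — no interior node is in the conditioning set.
  P3: open — no interior node is in the conditioning set.
  P4: blocked at collider W (neither it nor any descendant is in the conditioning set).
  P5: open — no interior node is in the conditioning set.
  P6: open — no interior node is in the conditioning set.
{} does not satisfy the backdoor criterion.

No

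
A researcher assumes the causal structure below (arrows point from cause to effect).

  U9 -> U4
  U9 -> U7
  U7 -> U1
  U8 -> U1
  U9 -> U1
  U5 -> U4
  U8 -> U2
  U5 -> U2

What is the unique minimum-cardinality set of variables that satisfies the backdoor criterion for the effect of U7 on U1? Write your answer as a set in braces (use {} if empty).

{U9}

Variables eligible for adjustment (non-descendants of U7, excluding U7 and U1): {U2, U4, U5, U8, U9}.
Backdoor paths from U7 to U1:
  P1: U7 <- U9 -> U4 <- U5 -> U2 <- U8 -> U1
  P2: U7 <- U9 -> U1
The empty set is not sufficient: P2 (U7 <- U9 -> U1) has no collider blocking it and no conditioned non-collider, so it is open.
Try {U9}:
  P1: blocked at fork node U9 ∈ conditioning set.
  P2: blocked at fork node U9 ∈ conditioning set.
{U9} contains no descendant of U7 and blocks every backdoor path.
No other singleton works — e.g. {U8} leaves P2 open — so {U9} is the unique smallest valid adjustment set.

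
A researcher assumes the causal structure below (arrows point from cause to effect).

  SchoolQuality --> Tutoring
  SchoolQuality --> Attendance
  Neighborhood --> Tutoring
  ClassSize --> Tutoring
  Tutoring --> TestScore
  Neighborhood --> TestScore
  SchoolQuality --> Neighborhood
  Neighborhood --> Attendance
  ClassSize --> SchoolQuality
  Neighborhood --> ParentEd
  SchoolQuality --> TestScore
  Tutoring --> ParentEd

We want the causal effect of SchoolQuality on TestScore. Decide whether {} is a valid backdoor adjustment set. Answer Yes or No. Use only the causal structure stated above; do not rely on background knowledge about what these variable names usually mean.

No

Backdoor paths from SchoolQuality to TestScore (paths whose first edge points into SchoolQuality):
  P1: SchoolQuality <- ClassSize -> Tutoring <- Neighborhood -> TestScore
  P2: SchoolQuality <- ClassSize -> Tutoring -> TestScore
  P3: SchoolQuality <- ClassSize -> Tutoring -> ParentEd <- Neighborhood -> TestScore
Condition 1 (no descendant of SchoolQuality in the set): holds — descendants of SchoolQuality are {Attendance, Neighborhood, ParentEd, TestScore, Tutoring}; none are in {}.
Condition 2 (every backdoor path blocked by {}):
  P1: blocked at collider Tutoring (neither it nor any descendant is in the conditioning set).
  P2: open — no interior node is in the conditioning set.
  P3: blocked at collider ParentEd (neither it nor any descendant is in the conditioning set).
{} does not satisfy the backdoor criterion.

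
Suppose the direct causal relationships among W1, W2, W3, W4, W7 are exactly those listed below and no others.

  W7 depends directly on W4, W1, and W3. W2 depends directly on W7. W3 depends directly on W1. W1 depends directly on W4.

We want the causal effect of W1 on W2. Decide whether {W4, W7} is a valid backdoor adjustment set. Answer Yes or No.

No

Backdoor paths from W1 to W2 (paths whose first edge points into W1):
  P1: W1 <- W4 -> W7 -> W2
Condition 1 (no descendant of W1 in the set): FAILS — W7 is a descendant of W1.
Condition 2 (every backdoor path blocked by {W4, W7}):
  P1: blocked at fork node W4 ∈ conditioning set.
{W4, W7} does not satisfy the backdoor criterion.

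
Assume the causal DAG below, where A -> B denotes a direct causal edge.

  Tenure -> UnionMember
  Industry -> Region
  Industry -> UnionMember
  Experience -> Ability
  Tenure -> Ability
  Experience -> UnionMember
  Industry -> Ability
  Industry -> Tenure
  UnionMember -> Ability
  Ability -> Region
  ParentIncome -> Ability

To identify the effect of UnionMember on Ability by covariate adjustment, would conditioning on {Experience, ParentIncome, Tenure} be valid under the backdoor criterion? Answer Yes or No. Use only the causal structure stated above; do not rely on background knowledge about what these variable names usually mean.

Backdoor paths from UnionMember to Ability (paths whose first edge points into UnionMember):
  P1: UnionMember <- Industry -> Tenure -> Ability
  P2: UnionMember <- Industry -> Ability
  P3: UnionMember <- Industry -> Region <- Ability
  P4: UnionMember <- Tenure <- Industry -> Ability
  P5: UnionMember <- Tenure <- Industry -> Region <- Ability
  P6: UnionMember <- Tenure -> Ability
  P7: UnionMember <- Experience -> Ability
Condition 1 (no descendant of UnionMember in the set): holds — descendants of UnionMember are {Ability, Region}; none are in {Experience, ParentIncome, Tenure}.
Condition 2 (every backdoor path blocked by {Experience, ParentIncome, Tenure}):
  P1: blocked at chain node Tenure ∈ conditioning set.
  P2: open — no interior node is in the conditioning set.
  P3: blocked at collider Region (neither it nor any descendant is in the conditioning set).
  P4: blocked at chain node Tenure ∈ conditioning set.
  P5: blocked at chain node Tenure ∈ conditioning set.
  P6: blocked at fork node Tenure ∈ conditioning set.
  P7: blocked at fork node Experience ∈ conditioning set.
{Experience, ParentIncome, Tenure} does not satisfy the backdoor criterion.

No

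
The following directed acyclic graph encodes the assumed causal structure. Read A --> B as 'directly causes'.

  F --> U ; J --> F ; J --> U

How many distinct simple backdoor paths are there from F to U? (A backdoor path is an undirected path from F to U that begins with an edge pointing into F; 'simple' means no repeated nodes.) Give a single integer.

A backdoor path from F to U is any simple undirected path whose first edge points into F (i.e. leaves F via a parent).
Parents of F: {J}.
Enumerating:
  P1: F <- J -> U
That exhausts the simple backdoor paths. Count: 1.

1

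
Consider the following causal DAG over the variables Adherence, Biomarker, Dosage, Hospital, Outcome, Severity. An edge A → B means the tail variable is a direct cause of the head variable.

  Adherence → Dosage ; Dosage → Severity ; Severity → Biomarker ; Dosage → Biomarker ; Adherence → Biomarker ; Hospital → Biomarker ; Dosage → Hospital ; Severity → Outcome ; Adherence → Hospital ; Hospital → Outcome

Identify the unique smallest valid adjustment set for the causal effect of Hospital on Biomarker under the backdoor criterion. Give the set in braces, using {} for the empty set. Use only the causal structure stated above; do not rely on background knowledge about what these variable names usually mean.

{Adherence, Dosage}

Variables eligible for adjustment (non-descendants of Hospital, excluding Hospital and Biomarker): {Adherence, Dosage, Severity}.
Backdoor paths from Hospital to Biomarker:
  P1: Hospital <- Adherence -> Dosage -> Severity -> Biomarker
  P2: Hospital <- Adherence -> Dosage -> Biomarker
  P3: Hospital <- Adherence -> Biomarker
  P4: Hospital <- Dosage <- Adherence -> Biomarker
  P5: Hospital <- Dosage -> Severity -> Biomarker
  P6: Hospital <- Dosage -> Biomarker
The empty set is not sufficient: P1 (Hospital <- Adherence -> Dosage -> Severity -> Biomarker) has no collider blocking it and no conditioned non-collider, so it is open.
Try {Adherence, Dosage}:
  P1: blocked at fork node Adherence ∈ conditioning set.
  P2: blocked at fork node Adherence ∈ conditioning set.
  P3: blocked at fork node Adherence ∈ conditioning set.
  P4: blocked at chain node Dosage ∈ conditioning set.
  P5: blocked at fork node Dosage ∈ conditioning set.
  P6: blocked at fork node Dosage ∈ conditioning set.
{Adherence, Dosage} contains no descendant of Hospital and blocks every backdoor path.
Every element of {Adherence, Dosage} is needed (dropping Adherence leaves P3 open; dropping Dosage leaves P5 open), so no proper subset is valid.
Among all size-2 subsets of the eligible variables, only {Adherence, Dosage} blocks every backdoor path, so it is the unique smallest valid adjustment set.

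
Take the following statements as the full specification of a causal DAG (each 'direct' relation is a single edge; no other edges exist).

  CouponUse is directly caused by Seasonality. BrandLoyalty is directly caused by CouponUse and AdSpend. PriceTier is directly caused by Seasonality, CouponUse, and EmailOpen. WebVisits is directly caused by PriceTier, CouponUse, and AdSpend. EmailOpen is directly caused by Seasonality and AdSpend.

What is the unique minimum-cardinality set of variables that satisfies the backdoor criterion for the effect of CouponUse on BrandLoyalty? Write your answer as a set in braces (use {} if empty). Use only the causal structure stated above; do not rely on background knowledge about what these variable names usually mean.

Variables eligible for adjustment (non-descendants of CouponUse, excluding CouponUse and BrandLoyalty): {AdSpend, EmailOpen, Seasonality}.
Backdoor paths from CouponUse to BrandLoyalty:
  P1: CouponUse <- Seasonality -> EmailOpen <- AdSpend -> BrandLoyalty
  P2: CouponUse <- Seasonality -> EmailOpen -> PriceTier -> WebVisits <- AdSpend -> BrandLoyalty
  P3: CouponUse <- Seasonality -> PriceTier <- EmailOpen <- AdSpend -> BrandLoyalty
  P4: CouponUse <- Seasonality -> PriceTier -> WebVisits <- AdSpend -> BrandLoyalty
Each backdoor path contains an unconditioned collider, so every path is already blocked with the empty conditioning set:
  P1: blocked at collider EmailOpen (neither it nor any descendant is in the conditioning set).
  P2: blocked at collider WebVisits (neither it nor any descendant is in the conditioning set).
  P3: blocked at collider PriceTier (neither it nor any descendant is in the conditioning set).
  P4: blocked at collider WebVisits (neither it nor any descendant is in the conditioning set).
The empty set is therefore the unique smallest valid set.

{}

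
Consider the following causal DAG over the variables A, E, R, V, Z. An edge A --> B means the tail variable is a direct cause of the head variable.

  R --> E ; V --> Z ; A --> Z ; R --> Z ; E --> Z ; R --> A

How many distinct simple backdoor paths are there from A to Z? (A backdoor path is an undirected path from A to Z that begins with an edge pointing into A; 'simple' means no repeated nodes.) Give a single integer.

A backdoor path from A to Z is any simple undirected path whose first edge points into A (i.e. leaves A via a parent).
Parents of A: {R}.
Enumerating:
  P1: A <- R -> E -> Z
  P2: A <- R -> Z
That exhausts the simple backdoor paths. Count: 2.

2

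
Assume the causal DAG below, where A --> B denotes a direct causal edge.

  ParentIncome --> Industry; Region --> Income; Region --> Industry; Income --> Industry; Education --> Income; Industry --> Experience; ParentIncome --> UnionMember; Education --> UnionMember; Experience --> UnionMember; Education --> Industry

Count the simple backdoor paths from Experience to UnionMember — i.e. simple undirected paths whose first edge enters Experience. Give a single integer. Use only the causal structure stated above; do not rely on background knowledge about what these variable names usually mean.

4

A backdoor path from Experience to UnionMember is any simple undirected path whose first edge points into Experience (i.e. leaves Experience via a parent).
Parents of Experience: {Industry}.
Enumerating:
  P1: Experience <- Industry <- Region -> Income <- Education -> UnionMember
  P2: Experience <- Industry <- ParentIncome -> UnionMember
  P3: Experience <- Industry <- Education -> UnionMember
  P4: Experience <- Industry <- Income <- Education -> UnionMember
That exhausts the simple backdoor paths. Count: 4.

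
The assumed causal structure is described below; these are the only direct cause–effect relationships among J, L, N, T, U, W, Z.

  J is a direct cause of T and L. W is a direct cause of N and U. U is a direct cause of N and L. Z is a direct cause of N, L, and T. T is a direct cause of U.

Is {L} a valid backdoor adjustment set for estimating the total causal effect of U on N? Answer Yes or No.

No

Backdoor paths from U to N (paths whose first edge points into U):
  P1: U <- W -> N
  P2: U <- T <- J -> L <- Z -> N
  P3: U <- T <- Z -> N
Condition 1 (no descendant of U in the set): FAILS — L is a descendant of U.
Condition 2 (every backdoor path blocked by {L}):
  P1: open — no interior node is in the conditioning set.
  P2: open — collider(s) L are conditioned on (or have a conditioned descendant) and no non-collider on the path is in the set.
  P3: open — no interior node is in the conditioning set.
{L} does not satisfy the backdoor criterion.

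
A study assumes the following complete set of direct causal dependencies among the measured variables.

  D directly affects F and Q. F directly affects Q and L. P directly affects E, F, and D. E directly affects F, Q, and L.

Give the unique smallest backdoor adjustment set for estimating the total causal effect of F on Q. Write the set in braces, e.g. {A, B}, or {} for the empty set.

Variables eligible for adjustment (non-descendants of F, excluding F and Q): {D, E, P}.
Backdoor paths from F to Q:
  P1: F <- P -> D -> Q
  P2: F <- P -> E -> Q
  P3: F <- D <- P -> E -> Q
  P4: F <- D -> Q
  P5: F <- E <- P -> D -> Q
  P6: F <- E -> Q
The empty set is not sufficient: P1 (F <- P -> D -> Q) has no collider blocking it and no conditioned non-collider, so it is open.
Try {D, E}:
  P1: blocked at chain node D ∈ conditioning set.
  P2: blocked at chain node E ∈ conditioning set.
  P3: blocked at chain node D ∈ conditioning set.
  P4: blocked at fork node D ∈ conditioning set.
  P5: blocked at chain node E ∈ conditioning set.
  P6: blocked at fork node E ∈ conditioning set.
{D, E} contains no descendant of F and blocks every backdoor path.
Every element of {D, E} is needed (dropping D leaves P1 open; dropping E leaves P2 open), so no proper subset is valid.
Among all size-2 subsets of the eligible variables, only {D, E} blocks every backdoor path, so it is the unique smallest valid adjustment set.

{D, E}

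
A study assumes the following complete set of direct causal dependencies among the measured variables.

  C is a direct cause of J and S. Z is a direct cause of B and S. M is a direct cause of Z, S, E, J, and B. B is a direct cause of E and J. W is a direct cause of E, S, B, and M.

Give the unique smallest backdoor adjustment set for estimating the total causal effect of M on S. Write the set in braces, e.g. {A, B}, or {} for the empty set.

Variables eligible for adjustment (non-descendants of M, excluding M and S): {C, W}.
Backdoor paths from M to S:
  P1: M <- W -> B <- Z -> S
  P2: M <- W -> B -> J <- C -> S
  P3: M <- W -> E <- B <- Z -> S
  P4: M <- W -> E <- B -> J <- C -> S
  P5: M <- W -> S
The empty set is not sufficient: P5 (M <- W -> S) has no collider blocking it and no conditioned non-collider, so it is open.
Try {W}:
  P1: blocked at fork node W ∈ conditioning set.
  P2: blocked at fork node W ∈ conditioning set.
  P3: blocked at fork node W ∈ conditioning set.
  P4: blocked at fork node W ∈ conditioning set.
  P5: blocked at fork node W ∈ conditioning set.
{W} contains no descendant of M and blocks every backdoor path.
No other singleton works — e.g. {C} leaves P5 open — so {W} is the unique smallest valid adjustment set.

{W}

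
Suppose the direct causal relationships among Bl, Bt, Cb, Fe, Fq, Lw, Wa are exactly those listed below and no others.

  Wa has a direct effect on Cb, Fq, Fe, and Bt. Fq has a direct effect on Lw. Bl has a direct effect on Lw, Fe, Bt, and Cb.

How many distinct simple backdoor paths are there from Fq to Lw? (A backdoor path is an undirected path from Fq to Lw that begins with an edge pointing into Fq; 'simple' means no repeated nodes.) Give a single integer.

A backdoor path from Fq to Lw is any simple undirected path whose first edge points into Fq (i.e. leaves Fq via a parent).
Parents of Fq: {Wa}.
Enumerating:
  P1: Fq <- Wa -> Cb <- Bl -> Lw
  P2: Fq <- Wa -> Bt <- Bl -> Lw
  P3: Fq <- Wa -> Fe <- Bl -> Lw
That exhausts the simple backdoor paths. Count: 3.

3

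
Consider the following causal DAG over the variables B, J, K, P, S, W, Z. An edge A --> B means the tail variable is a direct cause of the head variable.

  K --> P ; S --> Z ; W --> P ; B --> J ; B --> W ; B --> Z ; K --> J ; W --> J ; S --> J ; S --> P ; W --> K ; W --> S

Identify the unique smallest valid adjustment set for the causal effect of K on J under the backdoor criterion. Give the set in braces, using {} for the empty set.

Variables eligible for adjustment (non-descendants of K, excluding K and J): {B, S, W, Z}.
Backdoor paths from K to J:
  P1: K <- W <- B -> J
  P2: K <- W <- B -> Z <- S -> J
  P3: K <- W -> S -> J
  P4: K <- W -> S -> Z <- B -> J
  P5: K <- W -> J
  P6: K <- W -> P <- S -> J
  P7: K <- W -> P <- S -> Z <- B -> J
The empty set is not sufficient: P1 (K <- W <- B -> J) has no collider blocking it and no conditioned non-collider, so it is open.
Try {W}:
  P1: blocked at chain node W ∈ conditioning set.
  P2: blocked at chain node W ∈ conditioning set.
  P3: blocked at fork node W ∈ conditioning set.
  P4: blocked at fork node W ∈ conditioning set.
  P5: blocked at fork node W ∈ conditioning set.
  P6: blocked at fork node W ∈ conditioning set.
  P7: blocked at fork node W ∈ conditioning set.
{W} contains no descendant of K and blocks every backdoor path.
No other singleton works — e.g. {B} leaves P3 open — so {W} is the unique smallest valid adjustment set.

{W}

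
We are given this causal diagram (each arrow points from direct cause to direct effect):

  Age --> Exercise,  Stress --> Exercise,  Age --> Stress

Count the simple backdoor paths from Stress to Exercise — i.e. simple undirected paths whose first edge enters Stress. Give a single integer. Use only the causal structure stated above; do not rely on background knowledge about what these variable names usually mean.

1

A backdoor path from Stress to Exercise is any simple undirected path whose first edge points into Stress (i.e. leaves Stress via a parent).
Parents of Stress: {Age}.
Enumerating:
  P1: Stress <- Age -> Exercise
That exhausts the simple backdoor paths. Count: 1.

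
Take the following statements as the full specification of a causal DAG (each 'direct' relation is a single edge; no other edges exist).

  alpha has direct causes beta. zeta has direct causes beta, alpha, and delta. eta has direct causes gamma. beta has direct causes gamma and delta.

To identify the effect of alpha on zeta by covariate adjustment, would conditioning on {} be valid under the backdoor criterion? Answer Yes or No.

No

Backdoor paths from alpha to zeta (paths whose first edge points into alpha):
  P1: alpha <- beta <- delta -> zeta
  P2: alpha <- beta -> zeta
Condition 1 (no descendant of alpha in the set): holds — descendants of alpha are {zeta}; none are in {}.
Condition 2 (every backdoor path blocked by {}):
  P1: open — no interior node is in the conditioning set.
  P2: open — no interior node is in the conditioning set.
{} does not satisfy the backdoor criterion.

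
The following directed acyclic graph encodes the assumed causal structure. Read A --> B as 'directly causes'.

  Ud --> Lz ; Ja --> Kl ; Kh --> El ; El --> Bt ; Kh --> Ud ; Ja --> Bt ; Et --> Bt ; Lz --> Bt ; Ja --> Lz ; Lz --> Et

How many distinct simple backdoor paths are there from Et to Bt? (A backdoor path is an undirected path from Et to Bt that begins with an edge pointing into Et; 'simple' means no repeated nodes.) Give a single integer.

3

A backdoor path from Et to Bt is any simple undirected path whose first edge points into Et (i.e. leaves Et via a parent).
Parents of Et: {Lz}.
Enumerating:
  P1: Et <- Lz <- Ud <- Kh -> El -> Bt
  P2: Et <- Lz <- Ja -> Bt
  P3: Et <- Lz -> Bt
That exhausts the simple backdoor paths. Count: 3.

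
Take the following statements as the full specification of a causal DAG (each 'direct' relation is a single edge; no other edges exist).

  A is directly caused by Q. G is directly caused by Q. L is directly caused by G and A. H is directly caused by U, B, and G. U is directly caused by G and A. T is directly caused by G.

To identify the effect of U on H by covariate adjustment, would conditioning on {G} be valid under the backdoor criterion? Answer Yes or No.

Yes

Backdoor paths from U to H (paths whose first edge points into U):
  P1: U <- G -> H
  P2: U <- A <- Q -> G -> H
  P3: U <- A -> L <- G -> H
Condition 1 (no descendant of U in the set): holds — descendants of U are {H}; none are in {G}.
Condition 2 (every backdoor path blocked by {G}):
  P1: blocked at fork node G ∈ conditioning set.
  P2: blocked at chain node G ∈ conditioning set.
  P3: blocked at collider L (neither it nor any descendant is in the conditioning set).
{G} satisfies the backdoor criterion.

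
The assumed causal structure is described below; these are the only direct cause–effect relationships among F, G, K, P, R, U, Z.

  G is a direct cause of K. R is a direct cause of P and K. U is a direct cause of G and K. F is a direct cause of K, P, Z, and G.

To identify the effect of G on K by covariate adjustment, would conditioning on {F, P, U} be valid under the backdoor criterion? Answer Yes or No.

Backdoor paths from G to K (paths whose first edge points into G):
  P1: G <- F -> P <- R -> K
  P2: G <- F -> K
  P3: G <- U -> K
Condition 1 (no descendant of G in the set): holds — descendants of G are {K}; none are in {F, P, U}.
Condition 2 (every backdoor path blocked by {F, P, U}):
  P1: blocked at fork node F ∈ conditioning set.
  P2: blocked at fork node F ∈ conditioning set.
  P3: blocked at fork node U ∈ conditioning set.
{F, P, U} satisfies the backdoor criterion.

Yes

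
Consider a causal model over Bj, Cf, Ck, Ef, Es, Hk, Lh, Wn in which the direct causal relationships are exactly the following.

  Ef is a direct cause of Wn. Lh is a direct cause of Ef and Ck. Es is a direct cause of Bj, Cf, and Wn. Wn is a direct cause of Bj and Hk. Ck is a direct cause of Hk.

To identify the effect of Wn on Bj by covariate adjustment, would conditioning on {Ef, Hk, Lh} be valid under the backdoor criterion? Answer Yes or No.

No

Backdoor paths from Wn to Bj (paths whose first edge points into Wn):
  P1: Wn <- Es -> Bj
Condition 1 (no descendant of Wn in the set): FAILS — Hk is a descendant of Wn.
Condition 2 (every backdoor path blocked by {Ef, Hk, Lh}):
  P1: open — no interior node is in the conditioning set.
{Ef, Hk, Lh} does not satisfy the backdoor criterion.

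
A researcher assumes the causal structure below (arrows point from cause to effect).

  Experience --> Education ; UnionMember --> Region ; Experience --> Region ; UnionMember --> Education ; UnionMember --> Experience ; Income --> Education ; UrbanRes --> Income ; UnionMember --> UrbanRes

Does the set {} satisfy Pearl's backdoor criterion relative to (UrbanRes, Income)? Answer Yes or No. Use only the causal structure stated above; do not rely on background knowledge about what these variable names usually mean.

Yes

Backdoor paths from UrbanRes to Income (paths whose first edge points into UrbanRes):
  P1: UrbanRes <- UnionMember -> Experience -> Education <- Income
  P2: UrbanRes <- UnionMember -> Education <- Income
  P3: UrbanRes <- UnionMember -> Region <- Experience -> Education <- Income
Condition 1 (no descendant of UrbanRes in the set): holds — descendants of UrbanRes are {Education, Income}; none are in {}.
Condition 2 (every backdoor path blocked by {}):
  P1: blocked at collider Education (neither it nor any descendant is in the conditioning set).
  P2: blocked at collider Education (neither it nor any descendant is in the conditioning set).
  P3: blocked at collider Region (neither it nor any descendant is in the conditioning set).
{} satisfies the backdoor criterion.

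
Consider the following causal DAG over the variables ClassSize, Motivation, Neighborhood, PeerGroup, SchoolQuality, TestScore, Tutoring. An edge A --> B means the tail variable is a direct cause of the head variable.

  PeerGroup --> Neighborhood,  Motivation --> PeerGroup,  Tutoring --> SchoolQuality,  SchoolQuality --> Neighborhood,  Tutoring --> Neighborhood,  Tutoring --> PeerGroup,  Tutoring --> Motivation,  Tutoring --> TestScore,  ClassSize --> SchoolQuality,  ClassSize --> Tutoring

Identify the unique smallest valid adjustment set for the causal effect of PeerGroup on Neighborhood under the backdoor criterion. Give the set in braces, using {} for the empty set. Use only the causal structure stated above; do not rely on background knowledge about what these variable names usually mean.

{Tutoring}

Variables eligible for adjustment (non-descendants of PeerGroup, excluding PeerGroup and Neighborhood): {ClassSize, Motivation, SchoolQuality, TestScore, Tutoring}.
Backdoor paths from PeerGroup to Neighborhood:
  P1: PeerGroup <- Tutoring <- ClassSize -> SchoolQuality -> Neighborhood
  P2: PeerGroup <- Tutoring -> SchoolQuality -> Neighborhood
  P3: PeerGroup <- Tutoring -> Neighborhood
  P4: PeerGroup <- Motivation <- Tutoring <- ClassSize -> SchoolQuality -> Neighborhood
  P5: PeerGroup <- Motivation <- Tutoring -> SchoolQuality -> Neighborhood
  P6: PeerGroup <- Motivation <- Tutoring -> Neighborhood
The empty set is not sufficient: P1 (PeerGroup <- Tutoring <- ClassSize -> SchoolQuality -> Neighborhood) has no collider blocking it and no conditioned non-collider, so it is open.
Try {Tutoring}:
  P1: blocked at chain node Tutoring ∈ conditioning set.
  P2: blocked at fork node Tutoring ∈ conditioning set.
  P3: blocked at fork node Tutoring ∈ conditioning set.
  P4: blocked at chain node Tutoring ∈ conditioning set.
  P5: blocked at fork node Tutoring ∈ conditioning set.
  P6: blocked at fork node Tutoring ∈ conditioning set.
{Tutoring} contains no descendant of PeerGroup and blocks every backdoor path.
No other singleton works — e.g. {ClassSize} leaves P2 open — so {Tutoring} is the unique smallest valid adjustment set.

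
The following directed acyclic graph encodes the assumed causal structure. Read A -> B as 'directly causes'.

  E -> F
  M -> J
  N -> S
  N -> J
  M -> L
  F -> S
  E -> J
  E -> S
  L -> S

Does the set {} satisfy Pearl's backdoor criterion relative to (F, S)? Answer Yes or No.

No

Backdoor paths from F to S (paths whose first edge points into F):
  P1: F <- E -> J <- N -> S
  P2: F <- E -> J <- M -> L -> S
  P3: F <- E -> S
Condition 1 (no descendant of F in the set): holds — descendants of F are {S}; none are in {}.
Condition 2 (every backdoor path blocked by {}):
  P1: blocked at collider J (neither it nor any descendant is in the conditioning set).
  P2: blocked at collider J (neither it nor any descendant is in the conditioning set).
  P3: open — no interior node is in the conditioning set.
{} does not satisfy the backdoor criterion.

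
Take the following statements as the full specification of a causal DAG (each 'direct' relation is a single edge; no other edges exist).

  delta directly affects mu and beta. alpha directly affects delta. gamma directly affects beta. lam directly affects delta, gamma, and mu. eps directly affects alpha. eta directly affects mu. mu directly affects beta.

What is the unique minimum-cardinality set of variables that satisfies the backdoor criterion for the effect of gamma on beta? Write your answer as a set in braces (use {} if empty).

Variables eligible for adjustment (non-descendants of gamma, excluding gamma and beta): {alpha, delta, eps, eta, lam, mu}.
Backdoor paths from gamma to beta:
  P1: gamma <- lam -> delta -> mu -> beta
  P2: gamma <- lam -> delta -> beta
  P3: gamma <- lam -> mu <- delta -> beta
  P4: gamma <- lam -> mu -> beta
The empty set is not sufficient: P1 (gamma <- lam -> delta -> mu -> beta) has no collider blocking it and no conditioned non-collider, so it is open.
Try {lam}:
  P1: blocked at fork node lam ∈ conditioning set.
  P2: blocked at fork node lam ∈ conditioning set.
  P3: blocked at fork node lam ∈ conditioning set.
  P4: blocked at fork node lam ∈ conditioning set.
{lam} contains no descendant of gamma and blocks every backdoor path.
No other singleton works — e.g. {eps} leaves P1 open — so {lam} is the unique smallest valid adjustment set.

{lam}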